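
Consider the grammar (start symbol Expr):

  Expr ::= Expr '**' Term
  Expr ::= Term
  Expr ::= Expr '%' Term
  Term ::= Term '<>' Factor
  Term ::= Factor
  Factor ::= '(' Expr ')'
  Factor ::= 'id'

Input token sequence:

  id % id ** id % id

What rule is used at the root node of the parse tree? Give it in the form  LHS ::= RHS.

[Expr [Expr [Expr [Expr [Term [Factor id]]] % [Term [Factor id]]] ** [Term [Factor id]]] % [Term [Factor id]]]

Expr ::= Expr '%' Term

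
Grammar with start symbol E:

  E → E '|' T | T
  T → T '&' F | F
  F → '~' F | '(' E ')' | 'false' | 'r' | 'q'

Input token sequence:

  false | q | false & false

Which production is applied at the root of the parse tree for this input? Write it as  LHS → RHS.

E → E '|' T

[E [E [E [T [F false]]] | [T [F q]]] | [T [T [F false]] & [F false]]]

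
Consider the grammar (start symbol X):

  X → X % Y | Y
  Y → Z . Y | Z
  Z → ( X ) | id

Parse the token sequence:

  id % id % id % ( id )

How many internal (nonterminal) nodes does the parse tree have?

[X [X [X [X [Y [Z id]]] % [Y [Z id]]] % [Y [Z id]]] % [Y [Z ( [X [Y [Z id]]] )]]]

15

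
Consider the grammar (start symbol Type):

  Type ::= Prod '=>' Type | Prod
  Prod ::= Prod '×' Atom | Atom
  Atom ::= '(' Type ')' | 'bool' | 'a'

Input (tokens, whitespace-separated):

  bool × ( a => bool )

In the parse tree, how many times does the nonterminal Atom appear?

[Type [Prod [Prod [Atom bool]] × [Atom ( [Type [Prod [Atom a]] => [Type [Prod [Atom bool]]]] )]]]

4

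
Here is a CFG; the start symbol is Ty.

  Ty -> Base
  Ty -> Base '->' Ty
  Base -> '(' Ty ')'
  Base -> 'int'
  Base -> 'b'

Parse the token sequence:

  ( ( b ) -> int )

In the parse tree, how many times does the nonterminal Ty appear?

4

[Ty [Base ( [Ty [Base ( [Ty [Base b]] )] -> [Ty [Base int]]] )]]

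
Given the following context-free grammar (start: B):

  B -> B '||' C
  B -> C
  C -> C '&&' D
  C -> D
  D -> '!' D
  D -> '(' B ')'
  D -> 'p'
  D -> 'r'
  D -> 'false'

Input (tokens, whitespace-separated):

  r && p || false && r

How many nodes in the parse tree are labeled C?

4

[B [B [C [C [D r]] && [D p]]] || [C [C [D false]] && [D r]]]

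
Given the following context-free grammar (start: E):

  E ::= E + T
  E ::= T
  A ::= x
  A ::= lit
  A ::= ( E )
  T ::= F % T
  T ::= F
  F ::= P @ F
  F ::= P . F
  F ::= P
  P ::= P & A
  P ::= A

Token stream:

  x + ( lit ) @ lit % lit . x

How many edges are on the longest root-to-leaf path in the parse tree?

[E [E [T [F [P [A x]]]]] + [T [F [P [A ( [E [T [F [P [A lit]]]]] )]] @ [F [P [A lit]]]] % [T [F [P [A lit]] . [F [P [A x]]]]]]]

10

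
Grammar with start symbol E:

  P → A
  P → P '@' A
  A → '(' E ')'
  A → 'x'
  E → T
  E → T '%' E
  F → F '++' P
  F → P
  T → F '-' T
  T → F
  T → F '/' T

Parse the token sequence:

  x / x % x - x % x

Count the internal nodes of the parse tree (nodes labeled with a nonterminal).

[E [T [F [P [A x]]] / [T [F [P [A x]]]]] % [E [T [F [P [A x]]] - [T [F [P [A x]]]]] % [E [T [F [P [A x]]]]]]]

23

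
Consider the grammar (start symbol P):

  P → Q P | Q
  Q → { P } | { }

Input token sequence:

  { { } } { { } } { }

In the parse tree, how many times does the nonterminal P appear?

[P [Q { [P [Q { }]] }] [P [Q { [P [Q { }]] }] [P [Q { }]]]]

5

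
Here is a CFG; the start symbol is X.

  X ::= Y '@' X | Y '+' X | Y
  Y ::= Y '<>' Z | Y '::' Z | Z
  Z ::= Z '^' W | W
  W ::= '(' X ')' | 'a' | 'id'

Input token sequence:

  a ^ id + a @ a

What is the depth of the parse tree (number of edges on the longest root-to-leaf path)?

6

[X [Y [Z [Z [W a]] ^ [W id]]] + [X [Y [Z [W a]]] @ [X [Y [Z [W a]]]]]]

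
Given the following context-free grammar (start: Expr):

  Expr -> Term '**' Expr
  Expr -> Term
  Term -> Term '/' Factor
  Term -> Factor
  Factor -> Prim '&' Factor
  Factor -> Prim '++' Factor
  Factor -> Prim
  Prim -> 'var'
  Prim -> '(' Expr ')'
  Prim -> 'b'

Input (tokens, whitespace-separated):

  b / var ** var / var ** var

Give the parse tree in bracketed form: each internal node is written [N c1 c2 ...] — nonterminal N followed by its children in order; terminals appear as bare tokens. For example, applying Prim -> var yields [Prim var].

Expr
Term ** Expr
Term / Factor ** Expr
Factor / Factor ** Expr
Prim / Factor ** Expr
b / Factor ** Expr
b / Prim ** Expr
b / var ** Expr
b / var ** Term ** Expr
b / var ** Term / Factor ** Expr
b / var ** Factor / Factor ** Expr
b / var ** Prim / Factor ** Expr
b / var ** var / Factor ** Expr
b / var ** var / Prim ** Expr
b / var ** var / var ** Expr
b / var ** var / var ** Term
b / var ** var / var ** Factor
b / var ** var / var ** Prim
b / var ** var / var ** var

[Expr [Term [Term [Factor [Prim b]]] / [Factor [Prim var]]] ** [Expr [Term [Term [Factor [Prim var]]] / [Factor [Prim var]]] ** [Expr [Term [Factor [Prim var]]]]]]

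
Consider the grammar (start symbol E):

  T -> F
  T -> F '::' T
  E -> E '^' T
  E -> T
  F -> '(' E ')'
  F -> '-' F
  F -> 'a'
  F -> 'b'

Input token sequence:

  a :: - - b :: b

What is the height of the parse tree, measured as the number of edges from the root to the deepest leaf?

[E [T [F a] :: [T [F - [F - [F b]]] :: [T [F b]]]]]

6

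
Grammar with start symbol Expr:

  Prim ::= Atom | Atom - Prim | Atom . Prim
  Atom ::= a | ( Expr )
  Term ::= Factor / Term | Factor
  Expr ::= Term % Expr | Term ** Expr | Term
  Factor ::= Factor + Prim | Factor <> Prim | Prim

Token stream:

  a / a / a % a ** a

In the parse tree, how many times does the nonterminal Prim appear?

[Expr [Term [Factor [Prim [Atom a]]] / [Term [Factor [Prim [Atom a]]] / [Term [Factor [Prim [Atom a]]]]]] % [Expr [Term [Factor [Prim [Atom a]]]] ** [Expr [Term [Factor [Prim [Atom a]]]]]]]

5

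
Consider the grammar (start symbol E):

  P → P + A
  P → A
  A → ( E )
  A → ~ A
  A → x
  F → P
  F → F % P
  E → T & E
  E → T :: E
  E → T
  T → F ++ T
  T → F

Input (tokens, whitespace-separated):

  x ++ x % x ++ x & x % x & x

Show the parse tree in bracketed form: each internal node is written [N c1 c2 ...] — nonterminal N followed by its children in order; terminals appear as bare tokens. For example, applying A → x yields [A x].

[E [T [F [P [A x]]] ++ [T [F [F [P [A x]]] % [P [A x]]] ++ [T [F [P [A x]]]]]] & [E [T [F [F [P [A x]]] % [P [A x]]]] & [E [T [F [P [A x]]]]]]]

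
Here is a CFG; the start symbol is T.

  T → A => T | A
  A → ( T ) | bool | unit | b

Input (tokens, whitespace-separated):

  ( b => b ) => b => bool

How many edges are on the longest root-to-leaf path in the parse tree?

5

[T [A ( [T [A b] => [T [A b]]] )] => [T [A b] => [T [A bool]]]]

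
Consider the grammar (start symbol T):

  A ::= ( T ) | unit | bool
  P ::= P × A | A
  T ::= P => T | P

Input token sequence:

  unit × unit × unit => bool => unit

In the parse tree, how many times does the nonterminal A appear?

5

[T [P [P [P [A unit]] × [A unit]] × [A unit]] => [T [P [A bool]] => [T [P [A unit]]]]]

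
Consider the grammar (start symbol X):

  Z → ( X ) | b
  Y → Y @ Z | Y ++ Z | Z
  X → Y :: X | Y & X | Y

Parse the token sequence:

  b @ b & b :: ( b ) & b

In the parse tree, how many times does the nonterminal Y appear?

[X [Y [Y [Z b]] @ [Z b]] & [X [Y [Z b]] :: [X [Y [Z ( [X [Y [Z b]]] )]] & [X [Y [Z b]]]]]]

6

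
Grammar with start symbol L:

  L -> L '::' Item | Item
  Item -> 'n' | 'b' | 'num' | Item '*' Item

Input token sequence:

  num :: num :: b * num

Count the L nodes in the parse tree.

3

[L [L [L [Item num]] :: [Item num]] :: [Item [Item b] * [Item num]]]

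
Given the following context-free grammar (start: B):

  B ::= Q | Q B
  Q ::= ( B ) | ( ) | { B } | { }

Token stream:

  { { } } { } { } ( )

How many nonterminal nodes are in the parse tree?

10

[B [Q { [B [Q { }]] }] [B [Q { }] [B [Q { }] [B [Q ( )]]]]]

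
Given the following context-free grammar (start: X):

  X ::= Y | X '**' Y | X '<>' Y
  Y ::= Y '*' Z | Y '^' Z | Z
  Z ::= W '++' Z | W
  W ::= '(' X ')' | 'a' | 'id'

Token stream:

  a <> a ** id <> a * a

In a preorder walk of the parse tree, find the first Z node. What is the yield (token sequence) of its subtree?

a

[X [X [X [X [Y [Z [W a]]]] <> [Y [Z [W a]]]] ** [Y [Z [W id]]]] <> [Y [Y [Z [W a]]] * [Z [W a]]]]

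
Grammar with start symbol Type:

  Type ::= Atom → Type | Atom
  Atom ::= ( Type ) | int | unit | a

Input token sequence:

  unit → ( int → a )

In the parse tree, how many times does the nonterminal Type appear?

[Type [Atom unit] → [Type [Atom ( [Type [Atom int] → [Type [Atom a]]] )]]]

4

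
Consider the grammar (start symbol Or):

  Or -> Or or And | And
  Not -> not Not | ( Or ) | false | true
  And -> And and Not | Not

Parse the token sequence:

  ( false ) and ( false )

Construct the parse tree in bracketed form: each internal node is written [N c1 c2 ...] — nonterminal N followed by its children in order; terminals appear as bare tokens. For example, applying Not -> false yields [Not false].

[Or [And [And [Not ( [Or [And [Not false]]] )]] and [Not ( [Or [And [Not false]]] )]]]

Or
And
And and Not
Not and Not
( Or ) and Not
( And ) and Not
( Not ) and Not
( false ) and Not
( false ) and ( Or )
( false ) and ( And )
( false ) and ( Not )
( false ) and ( false )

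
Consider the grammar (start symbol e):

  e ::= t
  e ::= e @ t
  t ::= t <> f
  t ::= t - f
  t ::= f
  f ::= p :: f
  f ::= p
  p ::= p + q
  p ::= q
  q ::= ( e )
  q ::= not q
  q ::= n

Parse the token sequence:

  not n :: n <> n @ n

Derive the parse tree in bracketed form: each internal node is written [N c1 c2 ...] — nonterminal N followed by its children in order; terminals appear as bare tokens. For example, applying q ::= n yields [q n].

e
e @ t
t @ t
t <> f @ t
f <> f @ t
p :: f <> f @ t
q :: f <> f @ t
not q :: f <> f @ t
not n :: f <> f @ t
not n :: p <> f @ t
not n :: q <> f @ t
not n :: n <> f @ t
not n :: n <> p @ t
not n :: n <> q @ t
not n :: n <> n @ t
not n :: n <> n @ f
not n :: n <> n @ p
not n :: n <> n @ q
not n :: n <> n @ n

[e [e [t [t [f [p [q not [q n]]] :: [f [p [q n]]]]] <> [f [p [q n]]]]] @ [t [f [p [q n]]]]]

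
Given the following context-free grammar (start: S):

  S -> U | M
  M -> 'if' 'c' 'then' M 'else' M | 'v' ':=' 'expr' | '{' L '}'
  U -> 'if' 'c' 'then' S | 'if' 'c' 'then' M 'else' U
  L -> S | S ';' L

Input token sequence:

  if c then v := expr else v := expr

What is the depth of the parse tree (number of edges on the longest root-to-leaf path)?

[S [M if c then [M v := expr] else [M v := expr]]]

3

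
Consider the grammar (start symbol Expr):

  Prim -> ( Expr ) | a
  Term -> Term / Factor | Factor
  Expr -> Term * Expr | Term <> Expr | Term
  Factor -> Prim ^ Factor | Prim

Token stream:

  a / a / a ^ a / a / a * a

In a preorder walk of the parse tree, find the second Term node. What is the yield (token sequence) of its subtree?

a / a / a ^ a / a

[Expr [Term [Term [Term [Term [Term [Factor [Prim a]]] / [Factor [Prim a]]] / [Factor [Prim a] ^ [Factor [Prim a]]]] / [Factor [Prim a]]] / [Factor [Prim a]]] * [Expr [Term [Factor [Prim a]]]]]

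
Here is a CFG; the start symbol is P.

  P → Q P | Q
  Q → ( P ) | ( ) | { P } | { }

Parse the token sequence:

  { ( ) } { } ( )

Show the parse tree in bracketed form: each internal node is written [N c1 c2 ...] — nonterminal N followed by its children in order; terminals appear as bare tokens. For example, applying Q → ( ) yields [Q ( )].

[P [Q { [P [Q ( )]] }] [P [Q { }] [P [Q ( )]]]]

P
Q P
{ P } P
{ Q } P
{ ( ) } P
{ ( ) } Q P
{ ( ) } { } P
{ ( ) } { } Q
{ ( ) } { } ( )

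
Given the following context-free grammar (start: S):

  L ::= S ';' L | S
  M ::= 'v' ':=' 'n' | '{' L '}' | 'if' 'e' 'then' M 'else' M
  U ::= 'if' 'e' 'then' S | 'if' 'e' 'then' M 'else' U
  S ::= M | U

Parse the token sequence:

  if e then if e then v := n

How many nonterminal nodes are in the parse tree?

6

[S [U if e then [S [U if e then [S [M v := n]]]]]]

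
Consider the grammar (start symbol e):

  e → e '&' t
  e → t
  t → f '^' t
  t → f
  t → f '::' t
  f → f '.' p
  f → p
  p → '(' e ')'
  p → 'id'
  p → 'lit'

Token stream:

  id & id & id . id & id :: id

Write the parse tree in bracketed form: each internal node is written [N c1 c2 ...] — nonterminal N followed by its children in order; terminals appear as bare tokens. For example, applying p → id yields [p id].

e
e & t
e & t & t
e & t & t & t
t & t & t & t
f & t & t & t
p & t & t & t
id & t & t & t
id & f & t & t
id & p & t & t
id & id & t & t
id & id & f & t
id & id & f . p & t
id & id & p . p & t
id & id & id . p & t
id & id & id . id & t
id & id & id . id & f :: t
id & id & id . id & p :: t
id & id & id . id & id :: t
id & id & id . id & id :: f
id & id & id . id & id :: p
id & id & id . id & id :: id

[e [e [e [e [t [f [p id]]]] & [t [f [p id]]]] & [t [f [f [p id]] . [p id]]]] & [t [f [p id]] :: [t [f [p id]]]]]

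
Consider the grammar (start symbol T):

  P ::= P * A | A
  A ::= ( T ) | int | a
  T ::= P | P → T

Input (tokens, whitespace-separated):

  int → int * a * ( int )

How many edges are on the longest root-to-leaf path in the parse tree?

[T [P [A int]] → [T [P [P [P [A int]] * [A a]] * [A ( [T [P [A int]]] )]]]]

7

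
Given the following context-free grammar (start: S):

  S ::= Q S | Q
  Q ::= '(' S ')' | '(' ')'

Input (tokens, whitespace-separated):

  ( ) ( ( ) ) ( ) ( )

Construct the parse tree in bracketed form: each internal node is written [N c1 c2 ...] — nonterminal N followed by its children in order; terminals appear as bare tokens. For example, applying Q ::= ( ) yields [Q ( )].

S
Q S
( ) S
( ) Q S
( ) ( S ) S
( ) ( Q ) S
( ) ( ( ) ) S
( ) ( ( ) ) Q S
( ) ( ( ) ) ( ) S
( ) ( ( ) ) ( ) Q
( ) ( ( ) ) ( ) ( )

[S [Q ( )] [S [Q ( [S [Q ( )]] )] [S [Q ( )] [S [Q ( )]]]]]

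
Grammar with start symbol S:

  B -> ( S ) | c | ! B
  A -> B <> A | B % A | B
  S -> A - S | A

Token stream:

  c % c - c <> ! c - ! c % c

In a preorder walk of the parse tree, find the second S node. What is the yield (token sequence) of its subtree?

c <> ! c - ! c % c

[S [A [B c] % [A [B c]]] - [S [A [B c] <> [A [B ! [B c]]]] - [S [A [B ! [B c]] % [A [B c]]]]]]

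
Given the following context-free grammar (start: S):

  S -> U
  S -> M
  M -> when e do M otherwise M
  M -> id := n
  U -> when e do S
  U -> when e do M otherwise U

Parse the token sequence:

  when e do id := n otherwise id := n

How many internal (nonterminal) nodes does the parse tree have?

4

[S [M when e do [M id := n] otherwise [M id := n]]]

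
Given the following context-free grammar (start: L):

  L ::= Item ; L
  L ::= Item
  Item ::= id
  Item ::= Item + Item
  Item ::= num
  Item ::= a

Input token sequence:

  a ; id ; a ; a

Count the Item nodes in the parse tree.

[L [Item a] ; [L [Item id] ; [L [Item a] ; [L [Item a]]]]]

4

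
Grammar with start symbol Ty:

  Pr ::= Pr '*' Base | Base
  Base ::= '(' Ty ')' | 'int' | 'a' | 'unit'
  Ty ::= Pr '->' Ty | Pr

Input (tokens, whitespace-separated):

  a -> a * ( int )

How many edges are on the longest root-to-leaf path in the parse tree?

7

[Ty [Pr [Base a]] -> [Ty [Pr [Pr [Base a]] * [Base ( [Ty [Pr [Base int]]] )]]]]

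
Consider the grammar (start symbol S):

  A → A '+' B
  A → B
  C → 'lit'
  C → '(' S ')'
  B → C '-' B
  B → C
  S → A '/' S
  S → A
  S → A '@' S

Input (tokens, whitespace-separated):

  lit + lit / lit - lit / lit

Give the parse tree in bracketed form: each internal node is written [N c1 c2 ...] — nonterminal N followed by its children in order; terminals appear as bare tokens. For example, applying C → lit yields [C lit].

[S [A [A [B [C lit]]] + [B [C lit]]] / [S [A [B [C lit] - [B [C lit]]]] / [S [A [B [C lit]]]]]]

S
A / S
A + B / S
B + B / S
C + B / S
lit + B / S
lit + C / S
lit + lit / S
lit + lit / A / S
lit + lit / B / S
lit + lit / C - B / S
lit + lit / lit - B / S
lit + lit / lit - C / S
lit + lit / lit - lit / S
lit + lit / lit - lit / A
lit + lit / lit - lit / B
lit + lit / lit - lit / C
lit + lit / lit - lit / lit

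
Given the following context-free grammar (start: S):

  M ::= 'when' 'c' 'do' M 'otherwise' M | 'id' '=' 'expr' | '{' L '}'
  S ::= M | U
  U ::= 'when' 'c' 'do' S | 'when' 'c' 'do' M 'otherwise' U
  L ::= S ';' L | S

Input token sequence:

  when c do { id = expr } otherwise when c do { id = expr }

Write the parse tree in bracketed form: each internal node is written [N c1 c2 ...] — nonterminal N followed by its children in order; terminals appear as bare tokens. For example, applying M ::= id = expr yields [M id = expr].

S
U
when c do M otherwise U
when c do { L } otherwise U
when c do { S } otherwise U
when c do { M } otherwise U
when c do { id = expr } otherwise U
when c do { id = expr } otherwise when c do S
when c do { id = expr } otherwise when c do M
when c do { id = expr } otherwise when c do { L }
when c do { id = expr } otherwise when c do { S }
when c do { id = expr } otherwise when c do { M }
when c do { id = expr } otherwise when c do { id = expr }

[S [U when c do [M { [L [S [M id = expr]]] }] otherwise [U when c do [S [M { [L [S [M id = expr]]] }]]]]]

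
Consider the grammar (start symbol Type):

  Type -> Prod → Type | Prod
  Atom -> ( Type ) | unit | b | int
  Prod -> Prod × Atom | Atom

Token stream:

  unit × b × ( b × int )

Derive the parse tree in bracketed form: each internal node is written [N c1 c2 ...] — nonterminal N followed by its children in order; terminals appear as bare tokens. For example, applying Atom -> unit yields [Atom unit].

Type
Prod
Prod × Atom
Prod × Atom × Atom
Atom × Atom × Atom
unit × Atom × Atom
unit × b × Atom
unit × b × ( Type )
unit × b × ( Prod )
unit × b × ( Prod × Atom )
unit × b × ( Atom × Atom )
unit × b × ( b × Atom )
unit × b × ( b × int )

[Type [Prod [Prod [Prod [Atom unit]] × [Atom b]] × [Atom ( [Type [Prod [Prod [Atom b]] × [Atom int]]] )]]]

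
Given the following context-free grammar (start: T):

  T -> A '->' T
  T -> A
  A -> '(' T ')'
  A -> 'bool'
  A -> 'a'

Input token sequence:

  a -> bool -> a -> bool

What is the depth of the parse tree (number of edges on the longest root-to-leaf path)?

5

[T [A a] -> [T [A bool] -> [T [A a] -> [T [A bool]]]]]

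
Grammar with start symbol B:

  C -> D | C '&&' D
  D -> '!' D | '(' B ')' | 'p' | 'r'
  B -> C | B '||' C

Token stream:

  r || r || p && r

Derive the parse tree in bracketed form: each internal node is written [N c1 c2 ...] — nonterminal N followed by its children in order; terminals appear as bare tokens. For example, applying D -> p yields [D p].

[B [B [B [C [D r]]] || [C [D r]]] || [C [C [D p]] && [D r]]]

B
B || C
B || C || C
C || C || C
D || C || C
r || C || C
r || D || C
r || r || C
r || r || C && D
r || r || D && D
r || r || p && D
r || r || p && r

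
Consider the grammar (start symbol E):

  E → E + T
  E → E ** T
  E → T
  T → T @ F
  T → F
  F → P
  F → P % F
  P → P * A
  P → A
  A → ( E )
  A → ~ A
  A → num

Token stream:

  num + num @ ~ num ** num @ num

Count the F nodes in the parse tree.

[E [E [E [T [F [P [A num]]]]] + [T [T [F [P [A num]]]] @ [F [P [A ~ [A num]]]]]] ** [T [T [F [P [A num]]]] @ [F [P [A num]]]]]

5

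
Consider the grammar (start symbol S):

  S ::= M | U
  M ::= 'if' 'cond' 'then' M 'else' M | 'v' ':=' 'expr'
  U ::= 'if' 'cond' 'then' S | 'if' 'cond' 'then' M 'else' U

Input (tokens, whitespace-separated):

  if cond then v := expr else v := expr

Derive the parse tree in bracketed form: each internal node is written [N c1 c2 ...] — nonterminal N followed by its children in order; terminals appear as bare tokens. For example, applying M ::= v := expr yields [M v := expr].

[S [M if cond then [M v := expr] else [M v := expr]]]

S
M
if cond then M else M
if cond then v := expr else M
if cond then v := expr else v := expr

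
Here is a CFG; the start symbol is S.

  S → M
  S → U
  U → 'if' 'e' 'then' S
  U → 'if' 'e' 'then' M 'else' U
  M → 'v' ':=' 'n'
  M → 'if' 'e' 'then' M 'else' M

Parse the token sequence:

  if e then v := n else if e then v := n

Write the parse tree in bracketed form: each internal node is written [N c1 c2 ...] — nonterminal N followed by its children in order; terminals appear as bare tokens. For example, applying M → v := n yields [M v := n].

S
U
if e then M else U
if e then v := n else U
if e then v := n else if e then S
if e then v := n else if e then M
if e then v := n else if e then v := n

[S [U if e then [M v := n] else [U if e then [S [M v := n]]]]]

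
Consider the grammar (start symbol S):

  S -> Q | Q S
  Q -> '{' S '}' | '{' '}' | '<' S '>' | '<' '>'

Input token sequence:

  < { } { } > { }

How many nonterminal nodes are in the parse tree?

8

[S [Q < [S [Q { }] [S [Q { }]]] >] [S [Q { }]]]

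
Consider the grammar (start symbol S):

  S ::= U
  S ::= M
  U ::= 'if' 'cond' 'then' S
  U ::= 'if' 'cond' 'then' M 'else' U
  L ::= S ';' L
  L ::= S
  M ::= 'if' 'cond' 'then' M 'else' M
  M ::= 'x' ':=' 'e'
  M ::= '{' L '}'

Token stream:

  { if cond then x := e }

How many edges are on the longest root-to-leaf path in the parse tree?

[S [M { [L [S [U if cond then [S [M x := e]]]]] }]]

7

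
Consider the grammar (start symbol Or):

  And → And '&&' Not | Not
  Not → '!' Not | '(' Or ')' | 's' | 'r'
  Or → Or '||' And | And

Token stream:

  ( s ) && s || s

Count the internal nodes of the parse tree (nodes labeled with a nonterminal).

11

[Or [Or [And [And [Not ( [Or [And [Not s]]] )]] && [Not s]]] || [And [Not s]]]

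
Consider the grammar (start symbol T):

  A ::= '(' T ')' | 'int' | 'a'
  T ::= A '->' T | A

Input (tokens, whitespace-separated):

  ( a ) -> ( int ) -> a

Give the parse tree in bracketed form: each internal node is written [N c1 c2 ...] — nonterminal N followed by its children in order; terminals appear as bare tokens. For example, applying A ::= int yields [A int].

T
A -> T
( T ) -> T
( A ) -> T
( a ) -> T
( a ) -> A -> T
( a ) -> ( T ) -> T
( a ) -> ( A ) -> T
( a ) -> ( int ) -> T
( a ) -> ( int ) -> A
( a ) -> ( int ) -> a

[T [A ( [T [A a]] )] -> [T [A ( [T [A int]] )] -> [T [A a]]]]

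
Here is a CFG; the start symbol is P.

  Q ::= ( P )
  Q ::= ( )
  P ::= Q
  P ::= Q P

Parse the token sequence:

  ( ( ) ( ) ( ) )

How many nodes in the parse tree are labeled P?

4

[P [Q ( [P [Q ( )] [P [Q ( )] [P [Q ( )]]]] )]]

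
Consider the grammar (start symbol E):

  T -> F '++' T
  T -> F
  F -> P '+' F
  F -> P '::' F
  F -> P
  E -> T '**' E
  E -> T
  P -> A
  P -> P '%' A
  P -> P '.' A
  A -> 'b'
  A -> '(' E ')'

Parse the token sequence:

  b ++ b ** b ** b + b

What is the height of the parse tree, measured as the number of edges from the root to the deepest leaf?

[E [T [F [P [A b]]] ++ [T [F [P [A b]]]]] ** [E [T [F [P [A b]]]] ** [E [T [F [P [A b]] + [F [P [A b]]]]]]]]

8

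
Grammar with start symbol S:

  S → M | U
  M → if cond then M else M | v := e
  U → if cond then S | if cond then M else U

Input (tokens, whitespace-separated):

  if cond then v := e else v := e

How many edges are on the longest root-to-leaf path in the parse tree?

[S [M if cond then [M v := e] else [M v := e]]]

3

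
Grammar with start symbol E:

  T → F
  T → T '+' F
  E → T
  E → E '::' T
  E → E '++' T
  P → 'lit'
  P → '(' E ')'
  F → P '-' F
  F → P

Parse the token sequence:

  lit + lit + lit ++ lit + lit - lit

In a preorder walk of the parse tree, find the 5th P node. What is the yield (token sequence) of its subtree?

[E [E [T [T [T [F [P lit]]] + [F [P lit]]] + [F [P lit]]]] ++ [T [T [F [P lit]]] + [F [P lit] - [F [P lit]]]]]

lit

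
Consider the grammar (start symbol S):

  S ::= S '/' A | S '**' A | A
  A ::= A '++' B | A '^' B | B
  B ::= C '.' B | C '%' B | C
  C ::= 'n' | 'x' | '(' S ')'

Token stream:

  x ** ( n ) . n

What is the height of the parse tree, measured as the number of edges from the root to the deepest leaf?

8

[S [S [A [B [C x]]]] ** [A [B [C ( [S [A [B [C n]]]] )] . [B [C n]]]]]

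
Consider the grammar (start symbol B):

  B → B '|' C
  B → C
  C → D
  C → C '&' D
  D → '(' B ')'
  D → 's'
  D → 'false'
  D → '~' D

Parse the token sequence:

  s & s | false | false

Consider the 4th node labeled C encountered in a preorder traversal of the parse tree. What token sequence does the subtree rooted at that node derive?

false

[B [B [B [C [C [D s]] & [D s]]] | [C [D false]]] | [C [D false]]]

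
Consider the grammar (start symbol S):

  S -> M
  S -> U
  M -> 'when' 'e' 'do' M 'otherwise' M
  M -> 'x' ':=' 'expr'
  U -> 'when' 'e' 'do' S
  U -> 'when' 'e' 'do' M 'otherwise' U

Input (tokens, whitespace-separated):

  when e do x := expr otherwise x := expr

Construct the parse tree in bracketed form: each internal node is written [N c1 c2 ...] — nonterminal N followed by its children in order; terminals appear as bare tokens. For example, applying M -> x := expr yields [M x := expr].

S
M
when e do M otherwise M
when e do x := expr otherwise M
when e do x := expr otherwise x := expr

[S [M when e do [M x := expr] otherwise [M x := expr]]]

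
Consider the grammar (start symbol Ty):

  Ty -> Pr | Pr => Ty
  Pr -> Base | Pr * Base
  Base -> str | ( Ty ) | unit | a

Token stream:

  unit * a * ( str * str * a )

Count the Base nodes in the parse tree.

[Ty [Pr [Pr [Pr [Base unit]] * [Base a]] * [Base ( [Ty [Pr [Pr [Pr [Base str]] * [Base str]] * [Base a]]] )]]]

6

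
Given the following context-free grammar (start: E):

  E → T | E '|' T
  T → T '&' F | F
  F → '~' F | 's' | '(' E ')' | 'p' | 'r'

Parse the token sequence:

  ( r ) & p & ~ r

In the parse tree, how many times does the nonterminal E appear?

2

[E [T [T [T [F ( [E [T [F r]]] )]] & [F p]] & [F ~ [F r]]]]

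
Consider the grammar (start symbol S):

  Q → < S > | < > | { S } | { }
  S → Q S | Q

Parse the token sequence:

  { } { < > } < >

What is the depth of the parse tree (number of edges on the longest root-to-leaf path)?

[S [Q { }] [S [Q { [S [Q < >]] }] [S [Q < >]]]]

5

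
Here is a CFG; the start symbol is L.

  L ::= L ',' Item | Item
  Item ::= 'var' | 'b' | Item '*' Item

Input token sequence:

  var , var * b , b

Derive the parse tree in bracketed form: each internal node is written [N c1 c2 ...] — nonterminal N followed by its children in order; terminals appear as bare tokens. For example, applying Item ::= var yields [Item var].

L
L , Item
L , Item , Item
Item , Item , Item
var , Item , Item
var , Item * Item , Item
var , var * Item , Item
var , var * b , Item
var , var * b , b

[L [L [L [Item var]] , [Item [Item var] * [Item b]]] , [Item b]]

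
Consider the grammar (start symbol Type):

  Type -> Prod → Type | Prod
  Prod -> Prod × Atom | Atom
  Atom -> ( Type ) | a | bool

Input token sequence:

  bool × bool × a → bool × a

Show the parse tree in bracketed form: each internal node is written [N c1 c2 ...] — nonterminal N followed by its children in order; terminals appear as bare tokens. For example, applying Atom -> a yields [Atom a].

[Type [Prod [Prod [Prod [Atom bool]] × [Atom bool]] × [Atom a]] → [Type [Prod [Prod [Atom bool]] × [Atom a]]]]

Type
Prod → Type
Prod × Atom → Type
Prod × Atom × Atom → Type
Atom × Atom × Atom → Type
bool × Atom × Atom → Type
bool × bool × Atom → Type
bool × bool × a → Type
bool × bool × a → Prod
bool × bool × a → Prod × Atom
bool × bool × a → Atom × Atom
bool × bool × a → bool × Atom
bool × bool × a → bool × a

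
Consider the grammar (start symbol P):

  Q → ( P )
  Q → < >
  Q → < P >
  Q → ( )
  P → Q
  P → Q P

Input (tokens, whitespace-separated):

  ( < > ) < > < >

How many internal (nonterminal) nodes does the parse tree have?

[P [Q ( [P [Q < >]] )] [P [Q < >] [P [Q < >]]]]

8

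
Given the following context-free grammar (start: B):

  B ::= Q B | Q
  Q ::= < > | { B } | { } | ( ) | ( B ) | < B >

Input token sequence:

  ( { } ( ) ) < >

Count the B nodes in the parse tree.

[B [Q ( [B [Q { }] [B [Q ( )]]] )] [B [Q < >]]]

4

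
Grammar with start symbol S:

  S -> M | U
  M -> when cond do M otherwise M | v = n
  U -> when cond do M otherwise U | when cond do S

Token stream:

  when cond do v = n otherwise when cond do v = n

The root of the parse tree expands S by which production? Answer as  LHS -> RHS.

[S [U when cond do [M v = n] otherwise [U when cond do [S [M v = n]]]]]

S -> U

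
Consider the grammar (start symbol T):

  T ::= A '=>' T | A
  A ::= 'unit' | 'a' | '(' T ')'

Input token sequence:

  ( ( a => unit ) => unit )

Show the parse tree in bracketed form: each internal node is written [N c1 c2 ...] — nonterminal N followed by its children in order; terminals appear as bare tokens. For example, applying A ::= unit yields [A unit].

T
A
( T )
( A => T )
( ( T ) => T )
( ( A => T ) => T )
( ( a => T ) => T )
( ( a => A ) => T )
( ( a => unit ) => T )
( ( a => unit ) => A )
( ( a => unit ) => unit )

[T [A ( [T [A ( [T [A a] => [T [A unit]]] )] => [T [A unit]]] )]]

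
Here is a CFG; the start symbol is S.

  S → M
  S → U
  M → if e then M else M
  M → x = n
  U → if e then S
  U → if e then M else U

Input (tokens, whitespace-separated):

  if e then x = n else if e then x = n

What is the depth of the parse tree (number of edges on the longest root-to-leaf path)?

[S [U if e then [M x = n] else [U if e then [S [M x = n]]]]]

5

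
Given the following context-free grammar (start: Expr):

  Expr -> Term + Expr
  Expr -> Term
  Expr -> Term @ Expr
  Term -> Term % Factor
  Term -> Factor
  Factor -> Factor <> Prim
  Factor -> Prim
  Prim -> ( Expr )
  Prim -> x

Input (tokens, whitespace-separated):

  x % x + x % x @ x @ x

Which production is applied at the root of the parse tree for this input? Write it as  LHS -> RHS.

[Expr [Term [Term [Factor [Prim x]]] % [Factor [Prim x]]] + [Expr [Term [Term [Factor [Prim x]]] % [Factor [Prim x]]] @ [Expr [Term [Factor [Prim x]]] @ [Expr [Term [Factor [Prim x]]]]]]]

Expr -> Term + Expr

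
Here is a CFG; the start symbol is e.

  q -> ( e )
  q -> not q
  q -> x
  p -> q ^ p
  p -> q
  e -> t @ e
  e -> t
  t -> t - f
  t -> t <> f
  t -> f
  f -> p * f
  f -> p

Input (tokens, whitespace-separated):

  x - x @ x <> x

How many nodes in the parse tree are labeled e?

[e [t [t [f [p [q x]]]] - [f [p [q x]]]] @ [e [t [t [f [p [q x]]]] <> [f [p [q x]]]]]]

2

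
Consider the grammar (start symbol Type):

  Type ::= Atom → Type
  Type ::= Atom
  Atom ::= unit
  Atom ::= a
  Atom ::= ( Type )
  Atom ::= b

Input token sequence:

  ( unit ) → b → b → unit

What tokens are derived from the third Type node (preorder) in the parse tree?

[Type [Atom ( [Type [Atom unit]] )] → [Type [Atom b] → [Type [Atom b] → [Type [Atom unit]]]]]

b → b → unit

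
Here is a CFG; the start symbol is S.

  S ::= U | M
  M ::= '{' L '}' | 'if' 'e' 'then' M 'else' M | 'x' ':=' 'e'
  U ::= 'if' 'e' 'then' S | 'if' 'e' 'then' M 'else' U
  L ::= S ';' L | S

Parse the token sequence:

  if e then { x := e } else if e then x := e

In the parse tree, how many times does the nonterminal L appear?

1

[S [U if e then [M { [L [S [M x := e]]] }] else [U if e then [S [M x := e]]]]]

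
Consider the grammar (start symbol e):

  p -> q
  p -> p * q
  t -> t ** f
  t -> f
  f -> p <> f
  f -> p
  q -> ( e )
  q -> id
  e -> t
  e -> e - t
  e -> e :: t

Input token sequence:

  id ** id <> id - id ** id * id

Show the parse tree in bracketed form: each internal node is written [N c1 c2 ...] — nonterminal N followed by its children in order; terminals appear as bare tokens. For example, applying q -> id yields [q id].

e
e - t
t - t
t ** f - t
f ** f - t
p ** f - t
q ** f - t
id ** f - t
id ** p <> f - t
id ** q <> f - t
id ** id <> f - t
id ** id <> p - t
id ** id <> q - t
id ** id <> id - t
id ** id <> id - t ** f
id ** id <> id - f ** f
id ** id <> id - p ** f
id ** id <> id - q ** f
id ** id <> id - id ** f
id ** id <> id - id ** p
id ** id <> id - id ** p * q
id ** id <> id - id ** q * q
id ** id <> id - id ** id * q
id ** id <> id - id ** id * id

[e [e [t [t [f [p [q id]]]] ** [f [p [q id]] <> [f [p [q id]]]]]] - [t [t [f [p [q id]]]] ** [f [p [p [q id]] * [q id]]]]]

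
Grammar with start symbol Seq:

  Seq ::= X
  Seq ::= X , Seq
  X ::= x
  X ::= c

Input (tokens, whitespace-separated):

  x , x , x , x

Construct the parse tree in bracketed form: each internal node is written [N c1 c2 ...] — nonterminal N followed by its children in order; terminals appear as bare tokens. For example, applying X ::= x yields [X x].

[Seq [X x] , [Seq [X x] , [Seq [X x] , [Seq [X x]]]]]

Seq
X , Seq
x , Seq
x , X , Seq
x , x , Seq
x , x , X , Seq
x , x , x , Seq
x , x , x , X
x , x , x , x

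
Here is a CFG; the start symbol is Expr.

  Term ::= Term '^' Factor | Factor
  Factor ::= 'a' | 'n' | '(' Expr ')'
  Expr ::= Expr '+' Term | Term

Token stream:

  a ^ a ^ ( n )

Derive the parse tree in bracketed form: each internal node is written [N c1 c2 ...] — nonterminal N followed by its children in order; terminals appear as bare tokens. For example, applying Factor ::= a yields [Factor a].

[Expr [Term [Term [Term [Factor a]] ^ [Factor a]] ^ [Factor ( [Expr [Term [Factor n]]] )]]]

Expr
Term
Term ^ Factor
Term ^ Factor ^ Factor
Factor ^ Factor ^ Factor
a ^ Factor ^ Factor
a ^ a ^ Factor
a ^ a ^ ( Expr )
a ^ a ^ ( Term )
a ^ a ^ ( Factor )
a ^ a ^ ( n )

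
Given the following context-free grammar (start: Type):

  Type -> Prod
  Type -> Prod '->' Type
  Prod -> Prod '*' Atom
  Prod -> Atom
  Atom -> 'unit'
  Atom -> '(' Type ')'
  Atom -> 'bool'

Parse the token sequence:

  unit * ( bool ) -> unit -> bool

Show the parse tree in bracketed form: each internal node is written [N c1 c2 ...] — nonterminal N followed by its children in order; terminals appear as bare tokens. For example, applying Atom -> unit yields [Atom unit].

Type
Prod -> Type
Prod * Atom -> Type
Atom * Atom -> Type
unit * Atom -> Type
unit * ( Type ) -> Type
unit * ( Prod ) -> Type
unit * ( Atom ) -> Type
unit * ( bool ) -> Type
unit * ( bool ) -> Prod -> Type
unit * ( bool ) -> Atom -> Type
unit * ( bool ) -> unit -> Type
unit * ( bool ) -> unit -> Prod
unit * ( bool ) -> unit -> Atom
unit * ( bool ) -> unit -> bool

[Type [Prod [Prod [Atom unit]] * [Atom ( [Type [Prod [Atom bool]]] )]] -> [Type [Prod [Atom unit]] -> [Type [Prod [Atom bool]]]]]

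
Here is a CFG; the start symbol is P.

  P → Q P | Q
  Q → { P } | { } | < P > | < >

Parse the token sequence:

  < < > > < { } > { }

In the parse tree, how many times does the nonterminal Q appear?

5

[P [Q < [P [Q < >]] >] [P [Q < [P [Q { }]] >] [P [Q { }]]]]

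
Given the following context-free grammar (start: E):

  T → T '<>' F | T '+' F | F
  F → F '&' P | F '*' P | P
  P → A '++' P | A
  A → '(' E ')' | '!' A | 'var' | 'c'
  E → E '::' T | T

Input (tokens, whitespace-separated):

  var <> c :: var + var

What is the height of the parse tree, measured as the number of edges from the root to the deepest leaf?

[E [E [T [T [F [P [A var]]]] <> [F [P [A c]]]]] :: [T [T [F [P [A var]]]] + [F [P [A var]]]]]

7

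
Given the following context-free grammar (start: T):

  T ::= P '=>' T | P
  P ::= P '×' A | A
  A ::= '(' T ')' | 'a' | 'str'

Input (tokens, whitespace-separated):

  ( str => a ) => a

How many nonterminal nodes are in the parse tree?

[T [P [A ( [T [P [A str]] => [T [P [A a]]]] )]] => [T [P [A a]]]]

12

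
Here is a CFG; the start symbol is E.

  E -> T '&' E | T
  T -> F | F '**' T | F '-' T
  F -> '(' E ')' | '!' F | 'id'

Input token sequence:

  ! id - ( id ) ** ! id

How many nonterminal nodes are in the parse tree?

12

[E [T [F ! [F id]] - [T [F ( [E [T [F id]]] )] ** [T [F ! [F id]]]]]]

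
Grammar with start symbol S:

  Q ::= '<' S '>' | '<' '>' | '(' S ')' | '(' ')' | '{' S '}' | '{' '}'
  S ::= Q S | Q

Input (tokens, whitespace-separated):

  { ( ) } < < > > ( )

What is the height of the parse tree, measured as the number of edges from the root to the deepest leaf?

[S [Q { [S [Q ( )]] }] [S [Q < [S [Q < >]] >] [S [Q ( )]]]]

5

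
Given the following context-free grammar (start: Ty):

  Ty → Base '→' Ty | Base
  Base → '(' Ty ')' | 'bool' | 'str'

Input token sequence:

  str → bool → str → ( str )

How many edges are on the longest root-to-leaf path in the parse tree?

7

[Ty [Base str] → [Ty [Base bool] → [Ty [Base str] → [Ty [Base ( [Ty [Base str]] )]]]]]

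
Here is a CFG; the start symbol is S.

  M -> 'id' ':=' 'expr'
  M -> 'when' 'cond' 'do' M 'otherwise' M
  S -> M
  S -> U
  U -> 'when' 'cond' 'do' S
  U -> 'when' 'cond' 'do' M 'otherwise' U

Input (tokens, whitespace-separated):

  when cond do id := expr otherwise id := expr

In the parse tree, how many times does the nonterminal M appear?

[S [M when cond do [M id := expr] otherwise [M id := expr]]]

3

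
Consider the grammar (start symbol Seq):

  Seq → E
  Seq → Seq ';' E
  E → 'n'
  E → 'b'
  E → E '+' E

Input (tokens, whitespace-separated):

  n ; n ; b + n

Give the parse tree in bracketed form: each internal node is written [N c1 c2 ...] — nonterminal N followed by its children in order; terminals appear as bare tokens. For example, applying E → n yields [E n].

[Seq [Seq [Seq [E n]] ; [E n]] ; [E [E b] + [E n]]]

Seq
Seq ; E
Seq ; E ; E
E ; E ; E
n ; E ; E
n ; n ; E
n ; n ; E + E
n ; n ; b + E
n ; n ; b + n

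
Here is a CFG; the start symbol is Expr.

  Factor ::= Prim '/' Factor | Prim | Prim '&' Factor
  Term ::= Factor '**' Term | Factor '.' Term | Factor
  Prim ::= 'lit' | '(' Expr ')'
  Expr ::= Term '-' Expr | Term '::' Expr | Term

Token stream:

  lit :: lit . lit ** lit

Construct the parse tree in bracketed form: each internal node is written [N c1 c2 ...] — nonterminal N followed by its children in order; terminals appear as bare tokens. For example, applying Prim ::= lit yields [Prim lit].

Expr
Term :: Expr
Factor :: Expr
Prim :: Expr
lit :: Expr
lit :: Term
lit :: Factor . Term
lit :: Prim . Term
lit :: lit . Term
lit :: lit . Factor ** Term
lit :: lit . Prim ** Term
lit :: lit . lit ** Term
lit :: lit . lit ** Factor
lit :: lit . lit ** Prim
lit :: lit . lit ** lit

[Expr [Term [Factor [Prim lit]]] :: [Expr [Term [Factor [Prim lit]] . [Term [Factor [Prim lit]] ** [Term [Factor [Prim lit]]]]]]]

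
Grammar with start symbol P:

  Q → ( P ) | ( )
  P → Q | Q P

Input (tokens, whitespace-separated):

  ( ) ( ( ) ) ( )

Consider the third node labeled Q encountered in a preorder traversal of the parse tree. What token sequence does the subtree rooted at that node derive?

[P [Q ( )] [P [Q ( [P [Q ( )]] )] [P [Q ( )]]]]

( )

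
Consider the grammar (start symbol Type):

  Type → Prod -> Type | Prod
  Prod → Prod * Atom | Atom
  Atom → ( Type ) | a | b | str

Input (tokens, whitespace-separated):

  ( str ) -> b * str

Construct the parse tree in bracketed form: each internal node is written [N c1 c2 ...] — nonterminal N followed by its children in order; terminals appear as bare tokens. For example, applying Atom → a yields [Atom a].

[Type [Prod [Atom ( [Type [Prod [Atom str]]] )]] -> [Type [Prod [Prod [Atom b]] * [Atom str]]]]

Type
Prod -> Type
Atom -> Type
( Type ) -> Type
( Prod ) -> Type
( Atom ) -> Type
( str ) -> Type
( str ) -> Prod
( str ) -> Prod * Atom
( str ) -> Atom * Atom
( str ) -> b * Atom
( str ) -> b * str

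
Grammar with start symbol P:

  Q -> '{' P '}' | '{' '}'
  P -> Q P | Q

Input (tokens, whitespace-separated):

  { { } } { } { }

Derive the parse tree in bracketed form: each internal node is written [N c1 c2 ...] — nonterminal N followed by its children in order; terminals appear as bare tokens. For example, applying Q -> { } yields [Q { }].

[P [Q { [P [Q { }]] }] [P [Q { }] [P [Q { }]]]]

P
Q P
{ P } P
{ Q } P
{ { } } P
{ { } } Q P
{ { } } { } P
{ { } } { } Q
{ { } } { } { }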